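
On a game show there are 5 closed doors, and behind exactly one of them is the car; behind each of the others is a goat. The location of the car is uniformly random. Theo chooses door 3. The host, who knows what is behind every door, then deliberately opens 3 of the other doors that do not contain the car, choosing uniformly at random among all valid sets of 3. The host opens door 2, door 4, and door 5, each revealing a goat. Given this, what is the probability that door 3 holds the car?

1/5

Consider each possible location of the car in turn.
If it is behind door 1 (prior 1/5): the host has no choice, probability 1; weight (1/5)·1 = 1/5.
If it is behind any of doors 2, 4, and 5 (prior 1/5 each): that door was opened and seen not to hold the prize — ruled out; weight (1/5)·0 = 0 each.
If it is behind door 3 (prior 1/5): the host has 4 equally likely choices, so probability 1/4; weight (1/5)·(1/4) = 1/20.
The weights sum to 1/4.
So P(the car behind door 3 | the host opened door 2, door 4, and door 5) = (1/20) / (1/4) = 1/5.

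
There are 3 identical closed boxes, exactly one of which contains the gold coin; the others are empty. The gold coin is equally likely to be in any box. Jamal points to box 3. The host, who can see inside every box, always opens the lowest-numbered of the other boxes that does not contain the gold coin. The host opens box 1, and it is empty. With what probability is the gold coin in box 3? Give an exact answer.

1/2

Apply Bayes' rule, conditioning on where the gold coin actually is.
If it is in box 1 (prior 1/3): the host opened box 1, so this case is ruled out; weight (1/3)·0 = 0.
If it is in either of boxes 2 and 3 (prior 1/3 each): box 1 is the lowest-numbered option available, probability 1; weight (1/3)·1 = 1/3 each.
The weights sum to 2/3.
So P(the gold coin in box 3 | the host opened box 1) = (1/3) / (2/3) = 1/2.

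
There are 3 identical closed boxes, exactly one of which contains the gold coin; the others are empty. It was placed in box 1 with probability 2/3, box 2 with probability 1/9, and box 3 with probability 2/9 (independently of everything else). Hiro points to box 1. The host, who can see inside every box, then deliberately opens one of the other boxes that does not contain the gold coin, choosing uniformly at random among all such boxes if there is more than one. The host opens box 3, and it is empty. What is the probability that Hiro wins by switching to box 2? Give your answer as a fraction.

1/4

Consider each possible location of the gold coin in turn.
If it is in box 1 (prior 2/3): the host has 2 equally likely choices, so probability 1/2; weight (2/3)·(1/2) = 1/3.
If it is in box 2 (prior 1/9): the host has no choice, probability 1; weight (1/9)·1 = 1/9.
If it is in box 3 (prior 2/9): the host opened box 3, so this case is ruled out; weight (2/9)·0 = 0.
The weights sum to 4/9.
So P(the gold coin in box 2 | the host opened box 3) = (1/9) / (4/9) = 1/4.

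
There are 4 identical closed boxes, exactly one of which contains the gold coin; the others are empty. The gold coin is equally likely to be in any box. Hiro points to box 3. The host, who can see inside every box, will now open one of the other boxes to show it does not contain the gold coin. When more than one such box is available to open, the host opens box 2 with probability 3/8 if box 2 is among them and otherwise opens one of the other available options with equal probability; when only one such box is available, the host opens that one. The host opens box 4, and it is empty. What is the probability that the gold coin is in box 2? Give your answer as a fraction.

8/23

Consider each possible location of the gold coin in turn.
If it is in box 1 (prior 1/4): box 2 is available but not opened, probability 5/8; weight (1/4)·(5/8) = 5/32.
If it is in box 2 (prior 1/4): box 2 holds the prize so is unavailable; the host chooses uniformly among the 2 others, probability 1/2; weight (1/4)·(1/2) = 1/8.
If it is in box 3 (prior 1/4): box 2 is available but not opened; box 4 gets probability (1 − 3/8)/2 = 5/16; weight (1/4)·(5/16) = 5/64.
If it is in box 4 (prior 1/4): the host opened box 4, so this case is ruled out; weight (1/4)·0 = 0.
The weights sum to 23/64.
So P(the gold coin in box 2 | the host opened box 4) = (1/8) / (23/64) = 8/23.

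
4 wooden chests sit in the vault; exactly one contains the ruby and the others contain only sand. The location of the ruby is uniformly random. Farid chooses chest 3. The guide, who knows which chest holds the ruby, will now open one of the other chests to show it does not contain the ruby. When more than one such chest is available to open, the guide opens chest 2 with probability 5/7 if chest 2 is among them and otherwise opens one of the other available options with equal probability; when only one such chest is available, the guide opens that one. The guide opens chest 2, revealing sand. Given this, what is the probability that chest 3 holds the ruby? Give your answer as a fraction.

1/3

Condition on the true location of the ruby.
If it is in any of chests 1, 3, and 4 (prior 1/4 each): chest 2 is available, opened with probability 5/7; weight (1/4)·(5/7) = 5/28 each.
If it is in chest 2 (prior 1/4): the guide opened chest 2, so this case is ruled out; weight (1/4)·0 = 0.
The weights sum to 15/28.
So P(the ruby in chest 3 | the guide opened chest 2) = (5/28) / (15/28) = 1/3.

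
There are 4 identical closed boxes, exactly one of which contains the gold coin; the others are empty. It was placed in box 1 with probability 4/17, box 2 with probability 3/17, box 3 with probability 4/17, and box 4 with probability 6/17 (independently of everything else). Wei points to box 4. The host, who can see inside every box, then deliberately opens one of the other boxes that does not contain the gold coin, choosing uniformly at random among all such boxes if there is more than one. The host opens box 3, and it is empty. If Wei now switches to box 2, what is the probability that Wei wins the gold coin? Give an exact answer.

Condition on the true location of the gold coin.
If it is in box 1 (prior 4/17): the host has 2 equally likely choices, so probability 1/2; weight (4/17)·(1/2) = 2/17.
If it is in box 2 (prior 3/17): the host has 2 equally likely choices, so probability 1/2; weight (3/17)·(1/2) = 3/34.
If it is in box 3 (prior 4/17): the host opened box 3, so this case is ruled out; weight (4/17)·0 = 0.
If it is in box 4 (prior 6/17): the host has 3 equally likely choices, so probability 1/3; weight (6/17)·(1/3) = 2/17.
The weights sum to 11/34.
So P(the gold coin in box 2 | the host opened box 3) = (3/34) / (11/34) = 3/11.

3/11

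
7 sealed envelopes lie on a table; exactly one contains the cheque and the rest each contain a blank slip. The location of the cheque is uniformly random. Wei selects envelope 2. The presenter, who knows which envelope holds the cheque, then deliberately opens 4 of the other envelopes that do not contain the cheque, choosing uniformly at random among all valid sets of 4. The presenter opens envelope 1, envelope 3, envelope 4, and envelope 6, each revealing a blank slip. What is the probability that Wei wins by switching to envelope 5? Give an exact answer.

3/7

Apply Bayes' rule, conditioning on where the cheque actually is.
If it is in any of envelopes 1, 3, 4, and 6 (prior 1/7 each): that envelope was opened and seen not to hold the prize — ruled out; weight (1/7)·0 = 0 each.
If it is in envelope 2 (prior 1/7): the presenter has 15 equally likely choices, so probability 1/15; weight (1/7)·(1/15) = 1/105.
If it is in either of envelopes 5 and 7 (prior 1/7 each): the presenter has 5 equally likely choices, so probability 1/5; weight (1/7)·(1/5) = 1/35 each.
The weights sum to 1/15.
So P(the cheque in envelope 5 | the presenter opened envelope 1, envelope 3, envelope 4, and envelope 6) = (1/35) / (1/15) = 3/7.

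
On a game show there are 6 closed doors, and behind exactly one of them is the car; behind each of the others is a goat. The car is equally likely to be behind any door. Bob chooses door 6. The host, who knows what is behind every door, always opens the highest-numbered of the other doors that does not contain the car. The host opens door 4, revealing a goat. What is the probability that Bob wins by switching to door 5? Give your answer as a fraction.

Consider each possible location of the car in turn.
If it is behind any of doors 1, 2, 3, and 6 (prior 1/6 each): the host would have opened door 5 instead, probability 0; weight (1/6)·0 = 0 each.
If it is behind door 4 (prior 1/6): the host opened door 4, so this case is ruled out; weight (1/6)·0 = 0.
If it is behind door 5 (prior 1/6): door 4 is the highest-numbered option available, probability 1; weight (1/6)·1 = 1/6.
The weights sum to 1/6.
So P(the car behind door 5 | the host opened door 4) = (1/6) / (1/6) = 1.

1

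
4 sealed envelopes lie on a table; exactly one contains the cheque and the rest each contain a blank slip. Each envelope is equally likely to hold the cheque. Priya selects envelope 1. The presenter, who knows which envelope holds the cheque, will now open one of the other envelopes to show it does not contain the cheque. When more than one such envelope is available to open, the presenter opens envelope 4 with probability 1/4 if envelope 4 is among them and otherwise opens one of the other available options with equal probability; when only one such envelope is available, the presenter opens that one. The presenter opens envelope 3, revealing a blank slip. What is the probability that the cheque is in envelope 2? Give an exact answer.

Apply Bayes' rule, conditioning on where the cheque actually is.
If it is in envelope 1 (prior 1/4): envelope 4 is available but not opened; envelope 3 gets probability (1 − 1/4)/2 = 3/8; weight (1/4)·(3/8) = 3/32.
If it is in envelope 2 (prior 1/4): envelope 4 is available but not opened, probability 3/4; weight (1/4)·(3/4) = 3/16.
If it is in envelope 3 (prior 1/4): the presenter opened envelope 3, so this case is ruled out; weight (1/4)·0 = 0.
If it is in envelope 4 (prior 1/4): envelope 4 holds the prize so is unavailable; the presenter chooses uniformly among the 2 others, probability 1/2; weight (1/4)·(1/2) = 1/8.
The weights sum to 13/32.
So P(the cheque in envelope 2 | the presenter opened envelope 3) = (3/16) / (13/32) = 6/13.

6/13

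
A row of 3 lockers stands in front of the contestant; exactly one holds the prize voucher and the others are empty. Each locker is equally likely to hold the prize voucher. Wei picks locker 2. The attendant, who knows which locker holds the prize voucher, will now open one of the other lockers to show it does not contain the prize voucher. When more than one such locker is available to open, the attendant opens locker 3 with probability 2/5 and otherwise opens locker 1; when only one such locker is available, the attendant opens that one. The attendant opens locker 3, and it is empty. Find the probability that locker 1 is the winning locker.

Apply Bayes' rule, conditioning on where the prize voucher actually is.
If it is in locker 1 (prior 1/3): only locker 3 is available, probability 1; weight (1/3)·1 = 1/3.
If it is in locker 2 (prior 1/3): locker 3 is available, opened with probability 2/5; weight (1/3)·(2/5) = 2/15.
If it is in locker 3 (prior 1/3): the attendant opened locker 3, so this case is ruled out; weight (1/3)·0 = 0.
The weights sum to 7/15.
So P(the prize voucher in locker 1 | the attendant opened locker 3) = (1/3) / (7/15) = 5/7.

5/7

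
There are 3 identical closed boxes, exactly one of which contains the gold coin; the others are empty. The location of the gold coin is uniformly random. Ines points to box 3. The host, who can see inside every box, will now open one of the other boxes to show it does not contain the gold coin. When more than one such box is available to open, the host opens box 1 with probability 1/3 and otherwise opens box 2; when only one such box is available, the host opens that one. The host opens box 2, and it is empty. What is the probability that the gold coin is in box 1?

Condition on the true location of the gold coin.
If it is in box 1 (prior 1/3): only box 2 is available, probability 1; weight (1/3)·1 = 1/3.
If it is in box 2 (prior 1/3): the host opened box 2, so this case is ruled out; weight (1/3)·0 = 0.
If it is in box 3 (prior 1/3): box 1 is available but not opened, probability 2/3; weight (1/3)·(2/3) = 2/9.
The weights sum to 5/9.
So P(the gold coin in box 1 | the host opened box 2) = (1/3) / (5/9) = 3/5.

3/5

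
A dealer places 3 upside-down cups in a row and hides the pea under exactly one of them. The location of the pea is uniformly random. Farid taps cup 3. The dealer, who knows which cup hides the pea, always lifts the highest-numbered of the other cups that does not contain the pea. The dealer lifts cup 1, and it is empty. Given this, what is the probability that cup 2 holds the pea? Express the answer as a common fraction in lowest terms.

1

Consider each possible location of the pea in turn.
If it is under cup 1 (prior 1/3): the dealer opened cup 1, so this case is ruled out; weight (1/3)·0 = 0.
If it is under cup 2 (prior 1/3): cup 1 is the highest-numbered option available, probability 1; weight (1/3)·1 = 1/3.
If it is under cup 3 (prior 1/3): the dealer would have opened cup 2 instead, probability 0; weight (1/3)·0 = 0.
The weights sum to 1/3.
So P(the pea under cup 2 | the dealer opened cup 1) = (1/3) / (1/3) = 1.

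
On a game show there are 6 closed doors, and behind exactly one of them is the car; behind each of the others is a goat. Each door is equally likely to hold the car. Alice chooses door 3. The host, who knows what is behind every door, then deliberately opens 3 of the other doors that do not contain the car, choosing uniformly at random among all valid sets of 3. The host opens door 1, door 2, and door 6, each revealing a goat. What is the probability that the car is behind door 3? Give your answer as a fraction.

1/6

Consider each possible location of the car in turn.
If it is behind any of doors 1, 2, and 6 (prior 1/6 each): that door was opened and seen not to hold the prize — ruled out; weight (1/6)·0 = 0 each.
If it is behind door 3 (prior 1/6): the host has 10 equally likely choices, so probability 1/10; weight (1/6)·(1/10) = 1/60.
If it is behind either of doors 4 and 5 (prior 1/6 each): the host has 4 equally likely choices, so probability 1/4; weight (1/6)·(1/4) = 1/24 each.
The weights sum to 1/10.
So P(the car behind door 3 | the host opened door 1, door 2, and door 6) = (1/60) / (1/10) = 1/6.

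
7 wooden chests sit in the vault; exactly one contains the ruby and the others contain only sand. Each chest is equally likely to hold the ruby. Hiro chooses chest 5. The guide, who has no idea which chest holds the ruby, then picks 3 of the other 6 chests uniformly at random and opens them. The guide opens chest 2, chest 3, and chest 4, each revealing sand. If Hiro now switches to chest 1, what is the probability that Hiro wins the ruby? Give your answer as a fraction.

Apply Bayes' rule, conditioning on where the ruby actually is.
If it is in any of chests 1, 5, 6, and 7 (prior 1/7 each): the guide picks exactly this set with probability 1/20 regardless, and none is the prize; weight (1/7)·(1/20) = 1/140 each.
If it is in any of chests 2, 3, and 4 (prior 1/7 each): that chest was opened and seen not to hold the prize — ruled out; weight (1/7)·0 = 0 each.
The weights sum to 1/35.
So P(the ruby in chest 1 | the guide opened chest 2, chest 3, and chest 4) = (1/140) / (1/35) = 1/4.

1/4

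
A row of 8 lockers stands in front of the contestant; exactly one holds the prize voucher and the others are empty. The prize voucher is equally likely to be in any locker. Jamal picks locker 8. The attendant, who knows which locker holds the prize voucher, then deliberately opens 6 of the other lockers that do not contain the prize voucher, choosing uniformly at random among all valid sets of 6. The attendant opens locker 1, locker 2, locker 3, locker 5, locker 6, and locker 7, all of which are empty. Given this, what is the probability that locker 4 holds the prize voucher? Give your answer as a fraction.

7/8

Consider each possible location of the prize voucher in turn.
If it is in any of lockers 1, 2, 3, 5, 6, and 7 (prior 1/8 each): that locker was opened and seen not to hold the prize — ruled out; weight (1/8)·0 = 0 each.
If it is in locker 4 (prior 1/8): the attendant has no choice, probability 1; weight (1/8)·1 = 1/8.
If it is in locker 8 (prior 1/8): the attendant has 7 equally likely choices, so probability 1/7; weight (1/8)·(1/7) = 1/56.
The weights sum to 1/7.
So P(the prize voucher in locker 4 | the attendant opened locker 1, locker 2, locker 3, locker 5, locker 6, and locker 7) = (1/8) / (1/7) = 7/8.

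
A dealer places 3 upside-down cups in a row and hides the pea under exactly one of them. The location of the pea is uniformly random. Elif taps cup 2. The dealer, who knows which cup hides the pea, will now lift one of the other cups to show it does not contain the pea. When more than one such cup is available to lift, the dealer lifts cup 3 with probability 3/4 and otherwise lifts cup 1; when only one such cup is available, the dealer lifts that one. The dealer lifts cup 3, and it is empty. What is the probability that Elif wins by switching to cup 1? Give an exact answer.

4/7

Apply Bayes' rule, conditioning on where the pea actually is.
If it is under cup 1 (prior 1/3): only cup 3 is available, probability 1; weight (1/3)·1 = 1/3.
If it is under cup 2 (prior 1/3): cup 3 is available, opened with probability 3/4; weight (1/3)·(3/4) = 1/4.
If it is under cup 3 (prior 1/3): the dealer opened cup 3, so this case is ruled out; weight (1/3)·0 = 0.
The weights sum to 7/12.
So P(the pea under cup 1 | the dealer opened cup 3) = (1/3) / (7/12) = 4/7.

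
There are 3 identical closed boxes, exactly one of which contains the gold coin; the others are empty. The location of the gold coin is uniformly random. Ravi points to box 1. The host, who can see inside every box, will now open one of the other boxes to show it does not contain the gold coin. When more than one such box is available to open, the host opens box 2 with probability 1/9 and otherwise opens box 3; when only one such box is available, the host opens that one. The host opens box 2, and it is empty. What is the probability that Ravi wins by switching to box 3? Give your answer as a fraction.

9/10

Consider each possible location of the gold coin in turn.
If it is in box 1 (prior 1/3): box 2 is available, opened with probability 1/9; weight (1/3)·(1/9) = 1/27.
If it is in box 2 (prior 1/3): the host opened box 2, so this case is ruled out; weight (1/3)·0 = 0.
If it is in box 3 (prior 1/3): only box 2 is available, probability 1; weight (1/3)·1 = 1/3.
The weights sum to 10/27.
So P(the gold coin in box 3 | the host opened box 2) = (1/3) / (10/27) = 9/10.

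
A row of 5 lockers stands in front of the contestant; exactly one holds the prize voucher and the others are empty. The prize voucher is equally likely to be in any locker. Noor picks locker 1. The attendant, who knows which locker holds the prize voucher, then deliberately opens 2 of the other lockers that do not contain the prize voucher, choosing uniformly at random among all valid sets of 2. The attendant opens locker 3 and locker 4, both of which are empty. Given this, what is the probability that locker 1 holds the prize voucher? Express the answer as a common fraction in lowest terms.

Apply Bayes' rule, conditioning on where the prize voucher actually is.
If it is in locker 1 (prior 1/5): the attendant has 6 equally likely choices, so probability 1/6; weight (1/5)·(1/6) = 1/30.
If it is in either of lockers 2 and 5 (prior 1/5 each): the attendant has 3 equally likely choices, so probability 1/3; weight (1/5)·(1/3) = 1/15 each.
If it is in either of lockers 3 and 4 (prior 1/5 each): that locker was opened and seen not to hold the prize — ruled out; weight (1/5)·0 = 0 each.
The weights sum to 1/6.
So P(the prize voucher in locker 1 | the attendant opened locker 3 and locker 4) = (1/30) / (1/6) = 1/5.

1/5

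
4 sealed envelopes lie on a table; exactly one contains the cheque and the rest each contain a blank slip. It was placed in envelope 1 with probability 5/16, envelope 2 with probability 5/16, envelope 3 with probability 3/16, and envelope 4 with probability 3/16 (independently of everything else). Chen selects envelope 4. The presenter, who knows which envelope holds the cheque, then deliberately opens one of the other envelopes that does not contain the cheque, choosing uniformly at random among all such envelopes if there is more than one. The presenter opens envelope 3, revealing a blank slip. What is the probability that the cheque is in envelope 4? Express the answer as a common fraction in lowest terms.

Condition on the true location of the cheque.
If it is in either of envelopes 1 and 2 (prior 5/16 each): the presenter has 2 equally likely choices, so probability 1/2; weight (5/16)·(1/2) = 5/32 each.
If it is in envelope 3 (prior 3/16): the presenter opened envelope 3, so this case is ruled out; weight (3/16)·0 = 0.
If it is in envelope 4 (prior 3/16): the presenter has 3 equally likely choices, so probability 1/3; weight (3/16)·(1/3) = 1/16.
The weights sum to 3/8.
So P(the cheque in envelope 4 | the presenter opened envelope 3) = (1/16) / (3/8) = 1/6.

1/6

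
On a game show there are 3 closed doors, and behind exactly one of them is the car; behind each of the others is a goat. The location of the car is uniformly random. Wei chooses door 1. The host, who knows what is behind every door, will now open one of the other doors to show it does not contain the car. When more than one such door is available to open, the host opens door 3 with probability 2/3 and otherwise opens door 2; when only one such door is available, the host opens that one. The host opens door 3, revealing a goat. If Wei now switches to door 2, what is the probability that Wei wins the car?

3/5

Condition on the true location of the car.
If it is behind door 1 (prior 1/3): door 3 is available, opened with probability 2/3; weight (1/3)·(2/3) = 2/9.
If it is behind door 2 (prior 1/3): only door 3 is available, probability 1; weight (1/3)·1 = 1/3.
If it is behind door 3 (prior 1/3): the host opened door 3, so this case is ruled out; weight (1/3)·0 = 0.
The weights sum to 5/9.
So P(the car behind door 2 | the host opened door 3) = (1/3) / (5/9) = 3/5.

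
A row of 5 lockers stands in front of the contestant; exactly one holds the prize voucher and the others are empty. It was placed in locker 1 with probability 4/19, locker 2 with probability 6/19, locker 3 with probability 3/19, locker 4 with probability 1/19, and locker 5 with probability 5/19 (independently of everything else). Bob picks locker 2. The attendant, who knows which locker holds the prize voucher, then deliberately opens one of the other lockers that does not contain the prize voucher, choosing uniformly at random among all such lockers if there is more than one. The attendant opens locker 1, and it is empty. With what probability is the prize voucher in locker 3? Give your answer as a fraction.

Apply Bayes' rule, conditioning on where the prize voucher actually is.
If it is in locker 1 (prior 4/19): the attendant opened locker 1, so this case is ruled out; weight (4/19)·0 = 0.
If it is in locker 2 (prior 6/19): the attendant has 4 equally likely choices, so probability 1/4; weight (6/19)·(1/4) = 3/38.
If it is in locker 3 (prior 3/19): the attendant has 3 equally likely choices, so probability 1/3; weight (3/19)·(1/3) = 1/19.
If it is in locker 4 (prior 1/19): the attendant has 3 equally likely choices, so probability 1/3; weight (1/19)·(1/3) = 1/57.
If it is in locker 5 (prior 5/19): the attendant has 3 equally likely choices, so probability 1/3; weight (5/19)·(1/3) = 5/57.
The weights sum to 9/38.
So P(the prize voucher in locker 3 | the attendant opened locker 1) = (1/19) / (9/38) = 2/9.

2/9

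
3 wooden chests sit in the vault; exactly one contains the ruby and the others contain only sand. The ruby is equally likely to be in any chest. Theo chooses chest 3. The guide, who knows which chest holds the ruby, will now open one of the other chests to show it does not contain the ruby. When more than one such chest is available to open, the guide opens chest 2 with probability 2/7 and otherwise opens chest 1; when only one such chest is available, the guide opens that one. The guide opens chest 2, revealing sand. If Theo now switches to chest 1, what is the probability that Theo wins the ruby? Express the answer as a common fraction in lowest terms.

7/9

Condition on the true location of the ruby.
If it is in chest 1 (prior 1/3): only chest 2 is available, probability 1; weight (1/3)·1 = 1/3.
If it is in chest 2 (prior 1/3): the guide opened chest 2, so this case is ruled out; weight (1/3)·0 = 0.
If it is in chest 3 (prior 1/3): chest 2 is available, opened with probability 2/7; weight (1/3)·(2/7) = 2/21.
The weights sum to 3/7.
So P(the ruby in chest 1 | the guide opened chest 2) = (1/3) / (3/7) = 7/9.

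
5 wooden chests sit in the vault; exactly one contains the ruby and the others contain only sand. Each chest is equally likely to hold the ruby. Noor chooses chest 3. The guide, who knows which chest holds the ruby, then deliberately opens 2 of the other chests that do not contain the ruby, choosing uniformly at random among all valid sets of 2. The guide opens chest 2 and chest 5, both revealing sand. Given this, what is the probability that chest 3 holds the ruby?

Apply Bayes' rule, conditioning on where the ruby actually is.
If it is in either of chests 1 and 4 (prior 1/5 each): the guide has 3 equally likely choices, so probability 1/3; weight (1/5)·(1/3) = 1/15 each.
If it is in either of chests 2 and 5 (prior 1/5 each): that chest was opened and seen not to hold the prize — ruled out; weight (1/5)·0 = 0 each.
If it is in chest 3 (prior 1/5): the guide has 6 equally likely choices, so probability 1/6; weight (1/5)·(1/6) = 1/30.
The weights sum to 1/6.
So P(the ruby in chest 3 | the guide opened chest 2 and chest 5) = (1/30) / (1/6) = 1/5.

1/5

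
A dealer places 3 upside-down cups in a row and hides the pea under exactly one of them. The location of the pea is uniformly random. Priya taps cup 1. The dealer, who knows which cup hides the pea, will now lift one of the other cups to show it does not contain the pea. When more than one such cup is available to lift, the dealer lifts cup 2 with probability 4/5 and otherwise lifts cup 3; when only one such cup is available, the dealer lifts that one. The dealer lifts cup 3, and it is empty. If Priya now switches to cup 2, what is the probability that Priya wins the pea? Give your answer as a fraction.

Apply Bayes' rule, conditioning on where the pea actually is.
If it is under cup 1 (prior 1/3): cup 2 is available but not opened, probability 1/5; weight (1/3)·(1/5) = 1/15.
If it is under cup 2 (prior 1/3): only cup 3 is available, probability 1; weight (1/3)·1 = 1/3.
If it is under cup 3 (prior 1/3): the dealer opened cup 3, so this case is ruled out; weight (1/3)·0 = 0.
The weights sum to 2/5.
So P(the pea under cup 2 | the dealer opened cup 3) = (1/3) / (2/5) = 5/6.

5/6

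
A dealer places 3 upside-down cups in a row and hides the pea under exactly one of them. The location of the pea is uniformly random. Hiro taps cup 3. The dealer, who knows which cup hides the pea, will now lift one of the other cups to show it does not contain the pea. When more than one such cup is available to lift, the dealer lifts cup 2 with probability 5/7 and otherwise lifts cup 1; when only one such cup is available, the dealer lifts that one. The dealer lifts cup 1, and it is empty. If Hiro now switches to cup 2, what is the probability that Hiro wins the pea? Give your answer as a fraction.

Consider each possible location of the pea in turn.
If it is under cup 1 (prior 1/3): the dealer opened cup 1, so this case is ruled out; weight (1/3)·0 = 0.
If it is under cup 2 (prior 1/3): only cup 1 is available, probability 1; weight (1/3)·1 = 1/3.
If it is under cup 3 (prior 1/3): cup 2 is available but not opened, probability 2/7; weight (1/3)·(2/7) = 2/21.
The weights sum to 3/7.
So P(the pea under cup 2 | the dealer opened cup 1) = (1/3) / (3/7) = 7/9.

7/9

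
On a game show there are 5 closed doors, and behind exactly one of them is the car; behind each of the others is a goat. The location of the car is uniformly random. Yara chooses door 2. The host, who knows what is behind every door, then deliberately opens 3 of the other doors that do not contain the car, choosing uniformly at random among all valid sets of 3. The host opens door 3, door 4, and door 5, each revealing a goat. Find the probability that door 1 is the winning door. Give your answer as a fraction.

4/5

Condition on the true location of the car.
If it is behind door 1 (prior 1/5): the host has no choice, probability 1; weight (1/5)·1 = 1/5.
If it is behind door 2 (prior 1/5): the host has 4 equally likely choices, so probability 1/4; weight (1/5)·(1/4) = 1/20.
If it is behind any of doors 3, 4, and 5 (prior 1/5 each): that door was opened and seen not to hold the prize — ruled out; weight (1/5)·0 = 0 each.
The weights sum to 1/4.
So P(the car behind door 1 | the host opened door 3, door 4, and door 5) = (1/5) / (1/4) = 4/5.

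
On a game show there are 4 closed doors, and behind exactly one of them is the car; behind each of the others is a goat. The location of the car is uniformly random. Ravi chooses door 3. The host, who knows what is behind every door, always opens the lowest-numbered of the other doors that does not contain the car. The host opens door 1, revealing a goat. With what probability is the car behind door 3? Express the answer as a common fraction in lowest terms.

1/3

Consider each possible location of the car in turn.
If it is behind door 1 (prior 1/4): the host opened door 1, so this case is ruled out; weight (1/4)·0 = 0.
If it is behind any of doors 2, 3, and 4 (prior 1/4 each): door 1 is the lowest-numbered option available, probability 1; weight (1/4)·1 = 1/4 each.
The weights sum to 3/4.
So P(the car behind door 3 | the host opened door 1) = (1/4) / (3/4) = 1/3.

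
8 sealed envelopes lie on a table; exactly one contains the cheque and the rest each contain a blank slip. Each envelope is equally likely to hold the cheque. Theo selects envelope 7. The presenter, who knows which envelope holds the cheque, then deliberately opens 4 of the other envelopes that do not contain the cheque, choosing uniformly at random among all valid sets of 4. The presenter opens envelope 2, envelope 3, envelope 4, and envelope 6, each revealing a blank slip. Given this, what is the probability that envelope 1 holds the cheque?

Condition on the true location of the cheque.
If it is in any of envelopes 1, 5, and 8 (prior 1/8 each): the presenter has 15 equally likely choices, so probability 1/15; weight (1/8)·(1/15) = 1/120 each.
If it is in any of envelopes 2, 3, 4, and 6 (prior 1/8 each): that envelope was opened and seen not to hold the prize — ruled out; weight (1/8)·0 = 0 each.
If it is in envelope 7 (prior 1/8): the presenter has 35 equally likely choices, so probability 1/35; weight (1/8)·(1/35) = 1/280.
The weights sum to 1/35.
So P(the cheque in envelope 1 | the presenter opened envelope 2, envelope 3, envelope 4, and envelope 6) = (1/120) / (1/35) = 7/24.

7/24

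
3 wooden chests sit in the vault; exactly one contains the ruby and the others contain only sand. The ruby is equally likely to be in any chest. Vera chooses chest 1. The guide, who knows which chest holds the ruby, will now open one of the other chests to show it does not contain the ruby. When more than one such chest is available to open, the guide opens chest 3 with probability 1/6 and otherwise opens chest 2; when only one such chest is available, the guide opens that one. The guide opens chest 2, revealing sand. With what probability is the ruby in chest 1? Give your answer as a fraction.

5/11

Condition on the true location of the ruby.
If it is in chest 1 (prior 1/3): chest 3 is available but not opened, probability 5/6; weight (1/3)·(5/6) = 5/18.
If it is in chest 2 (prior 1/3): the guide opened chest 2, so this case is ruled out; weight (1/3)·0 = 0.
If it is in chest 3 (prior 1/3): only chest 2 is available, probability 1; weight (1/3)·1 = 1/3.
The weights sum to 11/18.
So P(the ruby in chest 1 | the guide opened chest 2) = (5/18) / (11/18) = 5/11.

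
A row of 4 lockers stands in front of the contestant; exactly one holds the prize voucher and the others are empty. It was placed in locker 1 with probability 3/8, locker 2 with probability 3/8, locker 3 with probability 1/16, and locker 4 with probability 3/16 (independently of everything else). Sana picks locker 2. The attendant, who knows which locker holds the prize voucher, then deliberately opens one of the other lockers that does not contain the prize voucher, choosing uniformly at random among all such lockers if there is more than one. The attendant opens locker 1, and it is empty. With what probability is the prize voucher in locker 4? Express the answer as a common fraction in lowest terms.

3/8

Apply Bayes' rule, conditioning on where the prize voucher actually is.
If it is in locker 1 (prior 3/8): the attendant opened locker 1, so this case is ruled out; weight (3/8)·0 = 0.
If it is in locker 2 (prior 3/8): the attendant has 3 equally likely choices, so probability 1/3; weight (3/8)·(1/3) = 1/8.
If it is in locker 3 (prior 1/16): the attendant has 2 equally likely choices, so probability 1/2; weight (1/16)·(1/2) = 1/32.
If it is in locker 4 (prior 3/16): the attendant has 2 equally likely choices, so probability 1/2; weight (3/16)·(1/2) = 3/32.
The weights sum to 1/4.
So P(the prize voucher in locker 4 | the attendant opened locker 1) = (3/32) / (1/4) = 3/8.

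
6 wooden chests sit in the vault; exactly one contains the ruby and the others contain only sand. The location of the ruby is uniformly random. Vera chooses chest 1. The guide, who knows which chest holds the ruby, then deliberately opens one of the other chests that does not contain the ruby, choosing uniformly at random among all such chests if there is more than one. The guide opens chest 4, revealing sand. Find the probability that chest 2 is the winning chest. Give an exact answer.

5/24

Condition on the true location of the ruby.
If it is in chest 1 (prior 1/6): the guide has 5 equally likely choices, so probability 1/5; weight (1/6)·(1/5) = 1/30.
If it is in any of chests 2, 3, 5, and 6 (prior 1/6 each): the guide has 4 equally likely choices, so probability 1/4; weight (1/6)·(1/4) = 1/24 each.
If it is in chest 4 (prior 1/6): the guide opened chest 4, so this case is ruled out; weight (1/6)·0 = 0.
The weights sum to 1/5.
So P(the ruby in chest 2 | the guide opened chest 4) = (1/24) / (1/5) = 5/24.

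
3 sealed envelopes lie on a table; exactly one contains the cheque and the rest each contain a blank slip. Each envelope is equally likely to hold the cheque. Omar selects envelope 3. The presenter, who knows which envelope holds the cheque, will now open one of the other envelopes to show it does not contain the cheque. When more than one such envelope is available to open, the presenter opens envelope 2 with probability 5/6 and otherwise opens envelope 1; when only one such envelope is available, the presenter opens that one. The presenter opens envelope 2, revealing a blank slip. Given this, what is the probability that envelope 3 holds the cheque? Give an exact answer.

Apply Bayes' rule, conditioning on where the cheque actually is.
If it is in envelope 1 (prior 1/3): only envelope 2 is available, probability 1; weight (1/3)·1 = 1/3.
If it is in envelope 2 (prior 1/3): the presenter opened envelope 2, so this case is ruled out; weight (1/3)·0 = 0.
If it is in envelope 3 (prior 1/3): envelope 2 is available, opened with probability 5/6; weight (1/3)·(5/6) = 5/18.
The weights sum to 11/18.
So P(the cheque in envelope 3 | the presenter opened envelope 2) = (5/18) / (11/18) = 5/11.

5/11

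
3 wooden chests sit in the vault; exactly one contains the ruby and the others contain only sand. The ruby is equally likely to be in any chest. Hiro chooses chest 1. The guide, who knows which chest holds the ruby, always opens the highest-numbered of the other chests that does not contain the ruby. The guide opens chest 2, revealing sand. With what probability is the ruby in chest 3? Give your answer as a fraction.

1

Consider each possible location of the ruby in turn.
If it is in chest 1 (prior 1/3): the guide would have opened chest 3 instead, probability 0; weight (1/3)·0 = 0.
If it is in chest 2 (prior 1/3): the guide opened chest 2, so this case is ruled out; weight (1/3)·0 = 0.
If it is in chest 3 (prior 1/3): chest 2 is the highest-numbered option available, probability 1; weight (1/3)·1 = 1/3.
The weights sum to 1/3.
So P(the ruby in chest 3 | the guide opened chest 2) = (1/3) / (1/3) = 1.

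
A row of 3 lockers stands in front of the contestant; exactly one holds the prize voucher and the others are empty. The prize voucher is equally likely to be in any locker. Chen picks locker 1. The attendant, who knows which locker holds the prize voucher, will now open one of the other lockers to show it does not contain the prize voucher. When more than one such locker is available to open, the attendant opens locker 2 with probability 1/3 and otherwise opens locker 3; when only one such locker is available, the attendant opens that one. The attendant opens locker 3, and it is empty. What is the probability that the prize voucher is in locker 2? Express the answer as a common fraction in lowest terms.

Consider each possible location of the prize voucher in turn.
If it is in locker 1 (prior 1/3): locker 2 is available but not opened, probability 2/3; weight (1/3)·(2/3) = 2/9.
If it is in locker 2 (prior 1/3): only locker 3 is available, probability 1; weight (1/3)·1 = 1/3.
If it is in locker 3 (prior 1/3): the attendant opened locker 3, so this case is ruled out; weight (1/3)·0 = 0.
The weights sum to 5/9.
So P(the prize voucher in locker 2 | the attendant opened locker 3) = (1/3) / (5/9) = 3/5.

3/5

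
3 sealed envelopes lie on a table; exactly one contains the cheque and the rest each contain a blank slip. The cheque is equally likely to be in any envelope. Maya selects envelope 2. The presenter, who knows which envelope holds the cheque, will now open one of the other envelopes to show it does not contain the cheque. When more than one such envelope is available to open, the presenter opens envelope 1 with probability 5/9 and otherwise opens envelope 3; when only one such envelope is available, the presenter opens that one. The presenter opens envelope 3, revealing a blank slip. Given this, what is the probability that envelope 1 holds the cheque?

9/13

Apply Bayes' rule, conditioning on where the cheque actually is.
If it is in envelope 1 (prior 1/3): only envelope 3 is available, probability 1; weight (1/3)·1 = 1/3.
If it is in envelope 2 (prior 1/3): envelope 1 is available but not opened, probability 4/9; weight (1/3)·(4/9) = 4/27.
If it is in envelope 3 (prior 1/3): the presenter opened envelope 3, so this case is ruled out; weight (1/3)·0 = 0.
The weights sum to 13/27.
So P(the cheque in envelope 1 | the presenter opened envelope 3) = (1/3) / (13/27) = 9/13.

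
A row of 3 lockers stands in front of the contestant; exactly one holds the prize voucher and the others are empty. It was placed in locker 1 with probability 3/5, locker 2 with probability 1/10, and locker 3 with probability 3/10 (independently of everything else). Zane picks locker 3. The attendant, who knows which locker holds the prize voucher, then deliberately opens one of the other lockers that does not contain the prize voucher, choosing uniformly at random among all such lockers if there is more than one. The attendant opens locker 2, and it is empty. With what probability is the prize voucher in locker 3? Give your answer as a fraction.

Consider each possible location of the prize voucher in turn.
If it is in locker 1 (prior 3/5): the attendant has no choice, probability 1; weight (3/5)·1 = 3/5.
If it is in locker 2 (prior 1/10): the attendant opened locker 2, so this case is ruled out; weight (1/10)·0 = 0.
If it is in locker 3 (prior 3/10): the attendant has 2 equally likely choices, so probability 1/2; weight (3/10)·(1/2) = 3/20.
The weights sum to 3/4.
So P(the prize voucher in locker 3 | the attendant opened locker 2) = (3/20) / (3/4) = 1/5.

1/5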